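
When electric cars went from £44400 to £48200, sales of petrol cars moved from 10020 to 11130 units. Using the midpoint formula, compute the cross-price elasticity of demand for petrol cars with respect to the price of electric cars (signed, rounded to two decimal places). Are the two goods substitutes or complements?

%ΔQ_{petrol cars} = (11130 − 10020)/avg = 1110/10575 = 0.104964…
%ΔP_{electric cars} = (48200 − 44400)/avg = 3800/46300 = 0.082073…
E_cross = (1110/10575) / (3800/46300) = 1.2789…
E_cross > 0 ⇒ the goods are substitutes.

1.28; substitutes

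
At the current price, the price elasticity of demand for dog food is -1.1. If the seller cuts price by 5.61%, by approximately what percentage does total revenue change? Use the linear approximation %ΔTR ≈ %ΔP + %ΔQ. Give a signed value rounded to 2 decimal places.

%ΔQ ≈ Ed × %ΔP = (-1.1) × (-5.61%) = +6.1710%
%ΔTR ≈ %ΔP + %ΔQ = (-5.61%) + (+6.1710%) = +0.5610%

+0.56%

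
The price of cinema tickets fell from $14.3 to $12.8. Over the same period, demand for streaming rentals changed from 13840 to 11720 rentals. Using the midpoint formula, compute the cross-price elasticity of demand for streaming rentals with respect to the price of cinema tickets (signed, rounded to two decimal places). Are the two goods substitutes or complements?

%ΔQ_{streaming rentals} = (11720 − 13840)/avg = -2120/12780 = -0.165884…
%ΔP_{cinema tickets} = (12.8 − 14.3)/avg = -1.5/13.55 = -0.110701…
E_cross = (-2120/12780) / (-1.5/13.55) = 1.4984…
E_cross > 0 ⇒ the goods are substitutes.

1.50; substitutes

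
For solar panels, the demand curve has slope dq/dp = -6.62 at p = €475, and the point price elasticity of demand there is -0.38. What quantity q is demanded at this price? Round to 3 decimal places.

Ed = (dq/dp)·(p/q) ⇒ q = (dq/dp)·p/Ed = (-6.62)·475/(-0.38) = 8275

8275.000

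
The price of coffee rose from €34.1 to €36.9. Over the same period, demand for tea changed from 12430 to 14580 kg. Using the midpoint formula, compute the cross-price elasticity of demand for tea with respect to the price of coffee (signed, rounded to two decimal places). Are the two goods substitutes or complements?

%ΔQ_{tea} = (14580 − 12430)/avg = 2150/13505 = 0.159200…
%ΔP_{coffee} = (36.9 − 34.1)/avg = 2.8/35.5 = 0.078873…
E_cross = (2150/13505) / (2.8/35.5) = 2.0184…
E_cross > 0 ⇒ the goods are substitutes.

2.02; substitutes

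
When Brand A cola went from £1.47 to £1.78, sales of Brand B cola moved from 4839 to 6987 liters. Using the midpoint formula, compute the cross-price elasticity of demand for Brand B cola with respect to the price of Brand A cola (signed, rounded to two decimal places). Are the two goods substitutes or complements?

1.90; substitutes

%ΔQ_{Brand B cola} = (6987 − 4839)/avg = 2148/5913 = 0.363267…
%ΔP_{Brand A cola} = (1.78 − 1.47)/avg = 0.31/1.625 = 0.190769…
E_cross = (2148/5913) / (0.31/1.625) = 1.9042…
E_cross > 0 ⇒ the goods are substitutes.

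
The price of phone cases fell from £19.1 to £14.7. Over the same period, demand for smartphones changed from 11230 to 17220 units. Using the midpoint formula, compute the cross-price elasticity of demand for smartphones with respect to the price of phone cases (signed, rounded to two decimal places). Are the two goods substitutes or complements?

%ΔQ_{smartphones} = (17220 − 11230)/avg = 5990/14225 = 0.421089…
%ΔP_{phone cases} = (14.7 − 19.1)/avg = -4.4/16.9 = -0.260355…
E_cross = (5990/14225) / (-4.4/16.9) = -1.6173…
E_cross < 0 ⇒ the goods are complements.

-1.62; complements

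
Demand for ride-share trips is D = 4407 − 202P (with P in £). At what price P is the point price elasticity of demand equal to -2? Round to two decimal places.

14.54

Ed = −202P/(4407 − 202P). Set this equal to -2:
202P = 2·(4407 − 202P) ⇒ 202P(1 + 2) = 2·4407
P = 2·4407 / (202·3) = 14.5445…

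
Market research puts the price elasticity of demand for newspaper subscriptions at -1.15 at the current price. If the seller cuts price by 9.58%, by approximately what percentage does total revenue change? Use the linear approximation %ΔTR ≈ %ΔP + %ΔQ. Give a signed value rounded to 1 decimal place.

+1.4%

%ΔQ ≈ Ed × %ΔP = (-1.15) × (-9.58%) = +11.0170%
%ΔTR ≈ %ΔP + %ΔQ = (-9.58%) + (+11.0170%) = +1.4370%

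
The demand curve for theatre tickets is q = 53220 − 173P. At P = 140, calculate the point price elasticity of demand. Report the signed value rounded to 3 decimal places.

dq/dP = −173. At P = 140, q = 53220 − 173(140) = 29000.
Ed = (dq/dP)·(P/q) = −173 × (140/29000) = -0.83517…

-0.835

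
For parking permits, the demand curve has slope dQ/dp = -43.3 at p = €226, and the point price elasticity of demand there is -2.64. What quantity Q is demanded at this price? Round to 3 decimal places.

Ed = (dQ/dp)·(p/Q) ⇒ Q = (dQ/dp)·p/Ed = (-43.3)·226/(-2.64) = 3706.74242…

3706.742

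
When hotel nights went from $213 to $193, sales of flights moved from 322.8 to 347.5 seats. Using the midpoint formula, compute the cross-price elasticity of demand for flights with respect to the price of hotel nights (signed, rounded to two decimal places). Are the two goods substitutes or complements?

%ΔQ_{flights} = (347.5 − 322.8)/avg = 24.7/335.15 = 0.073698…
%ΔP_{hotel nights} = (193 − 213)/avg = -20/203 = -0.098522…
E_cross = (24.7/335.15) / (-20/203) = -0.7480…
E_cross < 0 ⇒ the goods are complements.

-0.75; complements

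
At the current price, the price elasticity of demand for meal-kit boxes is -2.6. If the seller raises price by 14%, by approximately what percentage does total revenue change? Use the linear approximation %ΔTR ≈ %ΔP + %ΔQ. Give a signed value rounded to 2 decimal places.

-22.40%

%ΔQ ≈ Ed × %ΔP = (-2.6) × (+14%) = -36.4000%
%ΔTR ≈ %ΔP + %ΔQ = (+14%) + (-36.4000%) = -22.4000%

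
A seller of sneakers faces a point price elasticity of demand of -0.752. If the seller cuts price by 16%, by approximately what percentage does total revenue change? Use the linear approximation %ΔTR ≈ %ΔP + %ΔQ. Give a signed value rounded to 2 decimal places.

-3.97%

%ΔQ ≈ Ed × %ΔP = (-0.752) × (-16%) = +12.0320%
%ΔTR ≈ %ΔP + %ΔQ = (-16%) + (+12.0320%) = -3.9680%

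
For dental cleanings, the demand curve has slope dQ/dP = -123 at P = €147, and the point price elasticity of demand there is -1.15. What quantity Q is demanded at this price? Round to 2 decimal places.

15722.61

Ed = (dQ/dP)·(P/Q) ⇒ Q = (dQ/dP)·P/Ed = (-123)·147/(-1.15) = 15722.6086…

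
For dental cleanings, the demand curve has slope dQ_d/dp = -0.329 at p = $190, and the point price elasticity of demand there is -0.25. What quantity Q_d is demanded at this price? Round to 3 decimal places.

250.040

Ed = (dQ_d/dp)·(p/Q_d) ⇒ Q_d = (dQ_d/dp)·p/Ed = (-0.329)·190/(-0.25) = 250.04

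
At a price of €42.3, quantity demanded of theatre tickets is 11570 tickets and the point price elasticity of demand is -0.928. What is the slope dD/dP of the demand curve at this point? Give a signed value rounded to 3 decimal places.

Ed = (dD/dP)·(P/D) ⇒ dD/dP = Ed·D/P = (-0.928)·11570/42.3 = -253.82884…

-253.829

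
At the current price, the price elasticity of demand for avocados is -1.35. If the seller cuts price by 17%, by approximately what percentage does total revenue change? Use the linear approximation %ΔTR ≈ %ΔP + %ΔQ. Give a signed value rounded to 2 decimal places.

%ΔQ ≈ Ed × %ΔP = (-1.35) × (-17%) = +22.9500%
%ΔTR ≈ %ΔP + %ΔQ = (-17%) + (+22.9500%) = +5.9500%

+5.95%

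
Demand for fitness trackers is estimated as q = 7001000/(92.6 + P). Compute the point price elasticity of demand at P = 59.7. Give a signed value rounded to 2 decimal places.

-0.39

dq/dP = −7001000/(92.6 + P)² = -301.829. At P = 59.7, q = 45968.5.
Ed = (dq/dP)·(P/q) = (-301.829) × (59.7/45968.5) = -0.3919…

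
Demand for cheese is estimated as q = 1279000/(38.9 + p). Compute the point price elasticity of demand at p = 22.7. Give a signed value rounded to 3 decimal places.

-0.369

dq/dp = −1279000/(38.9 + p)² = -337.061. At p = 22.7, q = 20763.
Ed = (dq/dp)·(p/q) = (-337.061) × (22.7/20763) = -0.36850…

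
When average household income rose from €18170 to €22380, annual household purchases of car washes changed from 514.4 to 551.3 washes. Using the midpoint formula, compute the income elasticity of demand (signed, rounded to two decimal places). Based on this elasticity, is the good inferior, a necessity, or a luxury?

%ΔQ = (551.3 − 514.4)/[( 514.4 + 551.3)/2] = 36.9/532.85 = 0.069250…
%ΔIncome = (22380 − 18170)/[( 18170 + 22380)/2] = 4210/20275 = 0.207644…
E_income = (36.9/532.85) / (4210/20275) = 0.3335…
0 < E_income < 1 ⇒ normal good, necessity.

0.33; necessity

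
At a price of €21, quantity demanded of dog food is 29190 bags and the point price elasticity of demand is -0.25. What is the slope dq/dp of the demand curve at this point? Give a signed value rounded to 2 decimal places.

-347.50

Ed = (dq/dp)·(p/q) ⇒ dq/dp = Ed·q/p = (-0.25)·29190/21 = -347.5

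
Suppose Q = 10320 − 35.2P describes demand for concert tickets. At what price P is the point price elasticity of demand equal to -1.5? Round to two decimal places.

175.91

Ed = −35.2P/(10320 − 35.2P). Set this equal to -1.5:
35.2P = 1.5·(10320 − 35.2P) ⇒ 35.2P(1 + 1.5) = 1.5·10320
P = 1.5·10320 / (35.2·2.5) = 175.9090…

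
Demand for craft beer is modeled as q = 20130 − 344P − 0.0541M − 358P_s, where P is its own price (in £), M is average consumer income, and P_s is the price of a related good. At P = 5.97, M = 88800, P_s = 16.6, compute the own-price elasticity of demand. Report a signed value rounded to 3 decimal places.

At the given values, q = 20130 − 344(5.97) − 0.0541(88800) − 358(16.6) = 7329.44.
∂q/∂P = −344.
E = (-344) × (5.97/7329.44) = -0.28019…

-0.280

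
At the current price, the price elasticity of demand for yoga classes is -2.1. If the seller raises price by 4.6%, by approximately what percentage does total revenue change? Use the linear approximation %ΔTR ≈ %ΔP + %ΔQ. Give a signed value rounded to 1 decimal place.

%ΔQ ≈ Ed × %ΔP = (-2.1) × (+4.6%) = -9.6600%
%ΔTR ≈ %ΔP + %ΔQ = (+4.6%) + (-9.6600%) = -5.0600%

-5.1%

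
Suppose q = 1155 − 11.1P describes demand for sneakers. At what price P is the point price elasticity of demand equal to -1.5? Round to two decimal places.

62.43

Ed = −11.1P/(1155 − 11.1P). Set this equal to -1.5:
11.1P = 1.5·(1155 − 11.1P) ⇒ 11.1P(1 + 1.5) = 1.5·1155
P = 1.5·1155 / (11.1·2.5) = 62.4324…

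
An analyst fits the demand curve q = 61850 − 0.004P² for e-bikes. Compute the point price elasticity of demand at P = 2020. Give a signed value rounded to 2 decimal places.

-0.72

dq/dP = −2·0.004·P = -16.16. At P = 2020, q = 45528.4.
Ed = (dq/dP)·(P/q) = (-16.16) × (2020/45528.4) = -0.7169…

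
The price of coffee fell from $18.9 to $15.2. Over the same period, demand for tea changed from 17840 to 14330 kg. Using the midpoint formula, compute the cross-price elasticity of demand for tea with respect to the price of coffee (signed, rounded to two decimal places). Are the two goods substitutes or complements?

%ΔQ_{tea} = (14330 − 17840)/avg = -3510/16085 = -0.218215…
%ΔP_{coffee} = (15.2 − 18.9)/avg = -3.7/17.05 = -0.217008…
E_cross = (-3510/16085) / (-3.7/17.05) = 1.0055…
E_cross > 0 ⇒ the goods are substitutes.

1.01; substitutes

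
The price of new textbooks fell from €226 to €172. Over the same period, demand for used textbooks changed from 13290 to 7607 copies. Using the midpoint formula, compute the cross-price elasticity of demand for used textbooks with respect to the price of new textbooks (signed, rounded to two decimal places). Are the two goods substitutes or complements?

2.00; substitutes

%ΔQ_{used textbooks} = (7607 − 13290)/avg = -5683/10448.5 = -0.543905…
%ΔP_{new textbooks} = (172 − 226)/avg = -54/199 = -0.271356…
E_cross = (-5683/10448.5) / (-54/199) = 2.0043…
E_cross > 0 ⇒ the goods are substitutes.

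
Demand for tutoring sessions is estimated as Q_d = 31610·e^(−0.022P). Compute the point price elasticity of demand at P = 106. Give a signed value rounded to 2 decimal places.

-2.33

dQ_d/dP = −0.022·Q_d = -67.5262. At P = 106, Q_d = 3069.37.
Ed = (dQ_d/dP)·(P/Q_d) = (-67.5262) × (106/3069.37) = -2.332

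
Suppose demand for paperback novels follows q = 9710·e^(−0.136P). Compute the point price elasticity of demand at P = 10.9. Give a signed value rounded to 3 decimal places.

dq/dP = −0.136·q = -299.889. At P = 10.9, q = 2205.06.
Ed = (dq/dP)·(P/q) = (-299.889) × (10.9/2205.06) = -1.4824

-1.482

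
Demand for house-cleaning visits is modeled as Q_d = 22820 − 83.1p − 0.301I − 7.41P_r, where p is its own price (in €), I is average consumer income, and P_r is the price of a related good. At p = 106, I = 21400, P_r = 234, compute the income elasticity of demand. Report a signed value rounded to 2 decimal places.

-1.10

At the given values, Q_d = 22820 − 83.1(106) − 0.301(21400) − 7.41(234) = 5836.06.
∂Q_d/∂I = -0.301.
E = (-0.301) × (21400/5836.06) = -1.1037…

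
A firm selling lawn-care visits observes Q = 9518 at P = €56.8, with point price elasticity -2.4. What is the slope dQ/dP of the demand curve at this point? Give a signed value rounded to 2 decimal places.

-402.17

Ed = (dQ/dP)·(P/Q) ⇒ dQ/dP = Ed·Q/P = (-2.4)·9518/56.8 = -402.1690…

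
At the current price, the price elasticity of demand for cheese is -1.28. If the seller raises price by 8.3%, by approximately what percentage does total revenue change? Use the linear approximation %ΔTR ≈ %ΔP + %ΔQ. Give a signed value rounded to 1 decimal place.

%ΔQ ≈ Ed × %ΔP = (-1.28) × (+8.3%) = -10.6240%
%ΔTR ≈ %ΔP + %ΔQ = (+8.3%) + (-10.6240%) = -2.3240%

-2.3%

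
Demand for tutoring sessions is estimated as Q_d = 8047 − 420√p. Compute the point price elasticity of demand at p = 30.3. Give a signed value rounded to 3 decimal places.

-0.202

dQ_d/dp = −420/(2√p) = -38.1503. At p = 30.3, Q_d = 5735.09.
Ed = (dQ_d/dp)·(p/Q_d) = (-38.1503) × (30.3/5735.09) = -0.20155…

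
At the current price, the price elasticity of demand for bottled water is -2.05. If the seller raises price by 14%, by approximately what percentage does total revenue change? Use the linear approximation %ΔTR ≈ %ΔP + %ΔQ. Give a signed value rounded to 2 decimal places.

%ΔQ ≈ Ed × %ΔP = (-2.05) × (+14%) = -28.7000%
%ΔTR ≈ %ΔP + %ΔQ = (+14%) + (-28.7000%) = -14.7000%

-14.70%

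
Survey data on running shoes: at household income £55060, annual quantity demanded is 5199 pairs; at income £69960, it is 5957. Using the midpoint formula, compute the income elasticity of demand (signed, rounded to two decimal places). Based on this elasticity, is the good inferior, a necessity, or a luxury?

0.57; necessity

%ΔQ = (5957 − 5199)/[( 5199 + 5957)/2] = 758/5578 = 0.135891…
%ΔIncome = (69960 − 55060)/[( 55060 + 69960)/2] = 14900/62510 = 0.238361…
E_income = (758/5578) / (14900/62510) = 0.5701…
0 < E_income < 1 ⇒ normal good, necessity.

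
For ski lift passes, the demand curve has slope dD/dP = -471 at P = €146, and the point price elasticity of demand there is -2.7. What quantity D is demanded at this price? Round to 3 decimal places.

25468.889

Ed = (dD/dP)·(P/D) ⇒ D = (dD/dP)·P/Ed = (-471)·146/(-2.7) = 25468.88888…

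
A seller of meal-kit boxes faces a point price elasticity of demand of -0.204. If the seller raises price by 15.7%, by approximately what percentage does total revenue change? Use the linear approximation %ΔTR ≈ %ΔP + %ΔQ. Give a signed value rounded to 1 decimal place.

+12.5%

%ΔQ ≈ Ed × %ΔP = (-0.204) × (+15.7%) = -3.2028%
%ΔTR ≈ %ΔP + %ΔQ = (+15.7%) + (-3.2028%) = +12.4972%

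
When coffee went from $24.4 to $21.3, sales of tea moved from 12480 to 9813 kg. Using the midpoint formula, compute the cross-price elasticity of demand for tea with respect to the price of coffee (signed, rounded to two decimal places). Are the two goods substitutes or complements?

1.76; substitutes

%ΔQ_{tea} = (9813 − 12480)/avg = -2667/11146.5 = -0.239267…
%ΔP_{coffee} = (21.3 − 24.4)/avg = -3.1/22.85 = -0.135667…
E_cross = (-2667/11146.5) / (-3.1/22.85) = 1.7636…
E_cross > 0 ⇒ the goods are substitutes.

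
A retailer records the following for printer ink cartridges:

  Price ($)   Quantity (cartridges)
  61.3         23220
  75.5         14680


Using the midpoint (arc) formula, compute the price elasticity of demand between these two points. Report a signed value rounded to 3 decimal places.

%ΔQ = (14680 − 23220) / [(23220 + 14680)/2] = -8540/18950 = -0.450659…
%ΔP = (75.5 − 61.3) / [(61.3 + 75.5)/2] = 14.2/68.4 = 0.207602…
Arc Ed = %ΔQ / %ΔP = (-8540/18950) / (14.2/68.4) = -2.17078…

-2.171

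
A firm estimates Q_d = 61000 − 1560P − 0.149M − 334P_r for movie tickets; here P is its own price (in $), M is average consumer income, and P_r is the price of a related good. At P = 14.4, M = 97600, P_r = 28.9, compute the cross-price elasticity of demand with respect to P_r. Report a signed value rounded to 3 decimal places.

-0.673

At the given values, Q_d = 61000 − 1560(14.4) − 0.149(97600) − 334(28.9) = 14341.
∂Q_d/∂P_r = -334.
E = (-334) × (28.9/14341) = -0.67307…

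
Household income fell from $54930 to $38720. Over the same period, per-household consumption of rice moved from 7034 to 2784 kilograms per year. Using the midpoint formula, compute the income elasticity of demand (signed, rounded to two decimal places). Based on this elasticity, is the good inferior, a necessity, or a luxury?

%ΔQ = (2784 − 7034)/[( 7034 + 2784)/2] = -4250/4909 = -0.865756…
%ΔIncome = (38720 − 54930)/[( 54930 + 38720)/2] = -16210/46825 = -0.346182…
E_income = (-4250/4909) / (-16210/46825) = 2.5008…
E_income > 1 ⇒ normal good, luxury.

2.50; luxury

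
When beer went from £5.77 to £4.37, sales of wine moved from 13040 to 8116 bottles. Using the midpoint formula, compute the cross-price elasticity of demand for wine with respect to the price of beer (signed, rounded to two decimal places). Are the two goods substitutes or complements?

%ΔQ_{wine} = (8116 − 13040)/avg = -4924/10578 = -0.465494…
%ΔP_{beer} = (4.37 − 5.77)/avg = -1.4/5.07 = -0.276134…
E_cross = (-4924/10578) / (-1.4/5.07) = 1.6857…
E_cross > 0 ⇒ the goods are substitutes.

1.69; substitutes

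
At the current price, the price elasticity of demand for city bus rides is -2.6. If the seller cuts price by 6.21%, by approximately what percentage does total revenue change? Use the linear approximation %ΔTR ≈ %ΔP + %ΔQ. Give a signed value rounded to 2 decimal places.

%ΔQ ≈ Ed × %ΔP = (-2.6) × (-6.21%) = +16.1460%
%ΔTR ≈ %ΔP + %ΔQ = (-6.21%) + (+16.1460%) = +9.9360%

+9.94%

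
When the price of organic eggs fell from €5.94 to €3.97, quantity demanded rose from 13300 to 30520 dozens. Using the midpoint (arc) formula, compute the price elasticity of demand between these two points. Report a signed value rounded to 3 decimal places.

-1.977

%ΔQ = (30520 − 13300) / [(13300 + 30520)/2] = 17220/21910 = 0.785942…
%ΔP = (3.97 − 5.94) / [(5.94 + 3.97)/2] = -1.97/4.955 = -0.397578…
Arc Ed = %ΔQ / %ΔP = (17220/21910) / (-1.97/4.955) = -1.97682…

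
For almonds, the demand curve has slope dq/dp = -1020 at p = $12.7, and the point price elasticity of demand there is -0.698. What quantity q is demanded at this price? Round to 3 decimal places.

18558.739

Ed = (dq/dp)·(p/q) ⇒ q = (dq/dp)·p/Ed = (-1020)·12.7/(-0.698) = 18558.73925…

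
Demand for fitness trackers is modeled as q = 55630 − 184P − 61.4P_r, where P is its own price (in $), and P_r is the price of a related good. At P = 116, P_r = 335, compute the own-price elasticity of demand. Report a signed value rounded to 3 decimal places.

At the given values, q = 55630 − 184(116) − 61.4(335) = 13717.
∂q/∂P = −184.
E = (-184) × (116/13717) = -1.55602…

-1.556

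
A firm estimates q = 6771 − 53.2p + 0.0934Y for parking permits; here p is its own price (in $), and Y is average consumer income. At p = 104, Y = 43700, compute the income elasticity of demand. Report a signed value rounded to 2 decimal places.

0.77

At the given values, q = 6771 − 53.2(104) + 0.0934(43700) = 5319.78.
∂q/∂Y = 0.0934.
E = (0.0934) × (43700/5319.78) = 0.7672…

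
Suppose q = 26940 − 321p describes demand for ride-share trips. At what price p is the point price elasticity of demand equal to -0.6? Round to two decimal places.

31.47

Ed = −321p/(26940 − 321p). Set this equal to -0.6:
321p = 0.6·(26940 − 321p) ⇒ 321p(1 + 0.6) = 0.6·26940
p = 0.6·26940 / (321·1.6) = 31.4719…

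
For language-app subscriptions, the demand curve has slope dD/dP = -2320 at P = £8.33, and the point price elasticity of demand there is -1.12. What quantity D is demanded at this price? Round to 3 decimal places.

17255.000

Ed = (dD/dP)·(P/D) ⇒ D = (dD/dP)·P/Ed = (-2320)·8.33/(-1.12) = 17255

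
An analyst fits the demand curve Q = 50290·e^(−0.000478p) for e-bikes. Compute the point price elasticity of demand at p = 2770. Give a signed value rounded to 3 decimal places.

dQ/dp = −0.000478·Q = -6.39555. At p = 2770, Q = 13379.8.
Ed = (dQ/dp)·(p/Q) = (-6.39555) × (2770/13379.8) = -1.32406

-1.324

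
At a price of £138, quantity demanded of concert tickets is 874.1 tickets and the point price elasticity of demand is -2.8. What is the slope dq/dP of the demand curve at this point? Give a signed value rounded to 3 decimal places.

Ed = (dq/dP)·(P/q) ⇒ dq/dP = Ed·q/P = (-2.8)·874.1/138 = -17.73536…

-17.735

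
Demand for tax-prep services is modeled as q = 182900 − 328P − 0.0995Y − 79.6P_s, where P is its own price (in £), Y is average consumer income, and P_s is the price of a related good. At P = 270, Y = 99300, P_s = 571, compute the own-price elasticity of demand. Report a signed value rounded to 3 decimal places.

-2.270

At the given values, q = 182900 − 328(270) − 0.0995(99300) − 79.6(571) = 39008.05.
∂q/∂P = −328.
E = (-328) × (270/39008.05) = -2.27030…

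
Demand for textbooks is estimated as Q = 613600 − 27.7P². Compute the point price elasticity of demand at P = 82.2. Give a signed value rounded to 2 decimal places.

dQ/dP = −2·27.7·P = -4553.88. At P = 82.2, Q = 426435.532.
Ed = (dQ/dP)·(P/Q) = (-4553.88) × (82.2/426435.532) = -0.8778…

-0.88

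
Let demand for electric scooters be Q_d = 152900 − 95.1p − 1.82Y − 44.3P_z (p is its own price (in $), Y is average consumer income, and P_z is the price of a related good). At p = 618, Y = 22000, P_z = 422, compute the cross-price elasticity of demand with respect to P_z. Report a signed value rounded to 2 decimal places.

-0.53

At the given values, Q_d = 152900 − 95.1(618) − 1.82(22000) − 44.3(422) = 35393.6.
∂Q_d/∂P_z = -44.3.
E = (-44.3) × (422/35393.6) = -0.5281…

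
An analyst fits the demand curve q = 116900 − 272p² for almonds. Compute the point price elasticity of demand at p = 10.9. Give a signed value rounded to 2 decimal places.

-0.76

dq/dp = −2·272·p = -5929.6. At p = 10.9, q = 84583.68.
Ed = (dq/dp)·(p/q) = (-5929.6) × (10.9/84583.68) = -0.7641…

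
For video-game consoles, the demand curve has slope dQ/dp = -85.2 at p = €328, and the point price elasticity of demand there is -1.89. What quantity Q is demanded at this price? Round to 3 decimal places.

Ed = (dQ/dp)·(p/Q) ⇒ Q = (dQ/dp)·p/Ed = (-85.2)·328/(-1.89) = 14786.03174…

14786.032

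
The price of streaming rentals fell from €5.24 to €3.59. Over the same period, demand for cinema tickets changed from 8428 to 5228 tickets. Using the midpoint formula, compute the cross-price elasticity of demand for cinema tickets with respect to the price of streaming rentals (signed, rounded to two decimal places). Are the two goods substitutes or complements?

1.25; substitutes

%ΔQ_{cinema tickets} = (5228 − 8428)/avg = -3200/6828 = -0.468658…
%ΔP_{streaming rentals} = (3.59 − 5.24)/avg = -1.65/4.415 = -0.373725…
E_cross = (-3200/6828) / (-1.65/4.415) = 1.2540…
E_cross > 0 ⇒ the goods are substitutes.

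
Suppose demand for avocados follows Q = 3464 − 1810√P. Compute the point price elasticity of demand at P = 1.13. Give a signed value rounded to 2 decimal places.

dQ/dP = −1810/(2√P) = -851.352. At P = 1.13, Q = 1539.94.
Ed = (dQ/dP)·(P/Q) = (-851.352) × (1.13/1539.94) = -0.6247…

-0.62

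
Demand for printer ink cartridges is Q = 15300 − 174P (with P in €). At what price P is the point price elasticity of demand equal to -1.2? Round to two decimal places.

47.96

Ed = −174P/(15300 − 174P). Set this equal to -1.2:
174P = 1.2·(15300 − 174P) ⇒ 174P(1 + 1.2) = 1.2·15300
P = 1.2·15300 / (174·2.2) = 47.9623…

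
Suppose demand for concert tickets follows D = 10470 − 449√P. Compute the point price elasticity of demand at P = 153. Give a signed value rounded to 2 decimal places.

dD/dP = −449/(2√P) = -18.1497. At P = 153, D = 4916.18.
Ed = (dD/dP)·(P/D) = (-18.1497) × (153/4916.18) = -0.5648…

-0.56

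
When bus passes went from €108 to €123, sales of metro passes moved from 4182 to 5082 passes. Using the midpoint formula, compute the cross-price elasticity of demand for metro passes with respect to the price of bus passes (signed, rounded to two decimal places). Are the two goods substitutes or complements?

1.50; substitutes

%ΔQ_{metro passes} = (5082 − 4182)/avg = 900/4632 = 0.194300…
%ΔP_{bus passes} = (123 − 108)/avg = 15/115.5 = 0.129870…
E_cross = (900/4632) / (15/115.5) = 1.4961…
E_cross > 0 ⇒ the goods are substitutes.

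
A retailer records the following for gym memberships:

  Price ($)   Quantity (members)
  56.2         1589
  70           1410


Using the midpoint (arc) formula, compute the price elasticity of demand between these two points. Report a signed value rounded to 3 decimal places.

-0.546

%ΔQ = (1410 − 1589) / [(1589 + 1410)/2] = -179/1499.5 = -0.119373…
%ΔP = (70 − 56.2) / [(56.2 + 70)/2] = 13.8/63.1 = 0.218700…
Arc Ed = %ΔQ / %ΔP = (-179/1499.5) / (13.8/63.1) = -0.54582…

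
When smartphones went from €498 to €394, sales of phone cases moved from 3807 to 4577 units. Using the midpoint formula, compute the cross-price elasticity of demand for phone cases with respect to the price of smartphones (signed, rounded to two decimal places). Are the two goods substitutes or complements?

-0.79; complements

%ΔQ_{phone cases} = (4577 − 3807)/avg = 770/4192 = 0.183683…
%ΔP_{smartphones} = (394 − 498)/avg = -104/446 = -0.233183…
E_cross = (770/4192) / (-104/446) = -0.7877…
E_cross < 0 ⇒ the goods are complements.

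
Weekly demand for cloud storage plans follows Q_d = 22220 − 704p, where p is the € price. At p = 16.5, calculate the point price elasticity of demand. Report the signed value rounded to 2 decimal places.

dQ_d/dp = −704. At p = 16.5, Q_d = 22220 − 704(16.5) = 10604.
Ed = (dQ_d/dp)·(p/Q_d) = −704 × (16.5/10604) = -1.0954…

-1.10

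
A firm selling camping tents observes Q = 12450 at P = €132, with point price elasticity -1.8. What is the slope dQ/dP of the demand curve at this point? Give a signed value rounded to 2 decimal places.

-169.77

Ed = (dQ/dP)·(P/Q) ⇒ dQ/dP = Ed·Q/P = (-1.8)·12450/132 = -169.7727…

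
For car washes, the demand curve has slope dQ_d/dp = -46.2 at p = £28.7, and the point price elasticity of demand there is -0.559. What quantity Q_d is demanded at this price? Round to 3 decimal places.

2371.986

Ed = (dQ_d/dp)·(p/Q_d) ⇒ Q_d = (dQ_d/dp)·p/Ed = (-46.2)·28.7/(-0.559) = 2371.98568…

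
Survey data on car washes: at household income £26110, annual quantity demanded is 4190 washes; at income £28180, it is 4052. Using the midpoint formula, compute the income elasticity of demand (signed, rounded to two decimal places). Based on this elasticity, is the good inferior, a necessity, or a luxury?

%ΔQ = (4052 − 4190)/[( 4190 + 4052)/2] = -138/4121 = -0.033487…
%ΔIncome = (28180 − 26110)/[( 26110 + 28180)/2] = 2070/27145 = 0.076257…
E_income = (-138/4121) / (2070/27145) = -0.4391…
E_income < 0 ⇒ inferior good.

-0.44; inferior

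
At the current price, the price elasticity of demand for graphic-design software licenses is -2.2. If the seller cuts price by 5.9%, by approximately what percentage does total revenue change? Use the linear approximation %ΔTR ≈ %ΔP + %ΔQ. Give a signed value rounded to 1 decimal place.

+7.1%

%ΔQ ≈ Ed × %ΔP = (-2.2) × (-5.9%) = +12.9800%
%ΔTR ≈ %ΔP + %ΔQ = (-5.9%) + (+12.9800%) = +7.0800%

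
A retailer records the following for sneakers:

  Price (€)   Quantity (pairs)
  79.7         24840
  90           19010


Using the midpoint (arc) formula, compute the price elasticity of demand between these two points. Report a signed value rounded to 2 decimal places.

%ΔQ = (19010 − 24840) / [(24840 + 19010)/2] = -5830/21925 = -0.265906…
%ΔP = (90 − 79.7) / [(79.7 + 90)/2] = 10.3/84.85 = 0.121390…
Arc Ed = %ΔQ / %ΔP = (-5830/21925) / (10.3/84.85) = -2.1905…

-2.19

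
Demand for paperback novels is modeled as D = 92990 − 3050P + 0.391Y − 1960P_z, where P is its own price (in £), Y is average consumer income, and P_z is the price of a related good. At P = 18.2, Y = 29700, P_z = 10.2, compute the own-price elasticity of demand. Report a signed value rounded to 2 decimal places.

At the given values, D = 92990 − 3050(18.2) + 0.391(29700) − 1960(10.2) = 29100.7.
∂D/∂P = −3050.
E = (-3050) × (18.2/29100.7) = -1.9075…

-1.91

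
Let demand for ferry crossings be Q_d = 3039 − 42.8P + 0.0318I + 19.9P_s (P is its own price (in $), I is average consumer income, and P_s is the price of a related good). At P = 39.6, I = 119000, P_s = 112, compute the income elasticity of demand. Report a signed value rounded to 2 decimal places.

At the given values, Q_d = 3039 − 42.8(39.6) + 0.0318(119000) + 19.9(112) = 7357.12.
∂Q_d/∂I = 0.0318.
E = (0.0318) × (119000/7357.12) = 0.5143…

0.51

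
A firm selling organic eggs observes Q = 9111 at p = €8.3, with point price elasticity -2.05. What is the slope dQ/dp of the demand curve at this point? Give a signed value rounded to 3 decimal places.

Ed = (dQ/dp)·(p/Q) ⇒ dQ/dp = Ed·Q/p = (-2.05)·9111/8.3 = -2250.30722…

-2250.307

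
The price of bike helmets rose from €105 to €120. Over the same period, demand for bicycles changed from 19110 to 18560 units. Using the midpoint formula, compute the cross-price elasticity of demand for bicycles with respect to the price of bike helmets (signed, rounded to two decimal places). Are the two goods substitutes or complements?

-0.22; complements

%ΔQ_{bicycles} = (18560 − 19110)/avg = -550/18835 = -0.029200…
%ΔP_{bike helmets} = (120 − 105)/avg = 15/112.5 = 0.133333…
E_cross = (-550/18835) / (15/112.5) = -0.2190…
E_cross < 0 ⇒ the goods are complements.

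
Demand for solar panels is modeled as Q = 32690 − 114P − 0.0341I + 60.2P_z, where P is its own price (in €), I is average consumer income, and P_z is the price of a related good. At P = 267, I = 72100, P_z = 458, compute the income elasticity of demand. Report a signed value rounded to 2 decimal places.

At the given values, Q = 32690 − 114(267) − 0.0341(72100) + 60.2(458) = 27364.99.
∂Q/∂I = -0.0341.
E = (-0.0341) × (72100/27364.99) = -0.0898…

-0.09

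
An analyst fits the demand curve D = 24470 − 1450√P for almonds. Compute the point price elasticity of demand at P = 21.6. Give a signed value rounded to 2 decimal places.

-0.19

dD/dP = −1450/(2√P) = -155.995. At P = 21.6, D = 17731.
Ed = (dD/dP)·(P/D) = (-155.995) × (21.6/17731) = -0.1900…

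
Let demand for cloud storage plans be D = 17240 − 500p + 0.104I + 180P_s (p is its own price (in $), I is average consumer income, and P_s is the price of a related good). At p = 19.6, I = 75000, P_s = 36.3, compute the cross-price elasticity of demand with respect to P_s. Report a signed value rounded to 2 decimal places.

At the given values, D = 17240 − 500(19.6) + 0.104(75000) + 180(36.3) = 21774.
∂D/∂P_s = 180.
E = (180) × (36.3/21774) = 0.3000…

0.30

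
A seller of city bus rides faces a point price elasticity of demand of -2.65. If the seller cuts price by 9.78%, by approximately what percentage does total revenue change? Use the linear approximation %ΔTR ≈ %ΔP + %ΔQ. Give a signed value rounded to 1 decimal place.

+16.1%

%ΔQ ≈ Ed × %ΔP = (-2.65) × (-9.78%) = +25.9170%
%ΔTR ≈ %ΔP + %ΔQ = (-9.78%) + (+25.9170%) = +16.1370%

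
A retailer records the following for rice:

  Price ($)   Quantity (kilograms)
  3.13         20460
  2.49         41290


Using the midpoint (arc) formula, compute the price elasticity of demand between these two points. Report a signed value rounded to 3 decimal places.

-2.962

%ΔQ = (41290 − 20460) / [(20460 + 41290)/2] = 20830/30875 = 0.674655…
%ΔP = (2.49 − 3.13) / [(3.13 + 2.49)/2] = -0.64/2.81 = -0.227758…
Arc Ed = %ΔQ / %ΔP = (20830/30875) / (-0.64/2.81) = -2.96216…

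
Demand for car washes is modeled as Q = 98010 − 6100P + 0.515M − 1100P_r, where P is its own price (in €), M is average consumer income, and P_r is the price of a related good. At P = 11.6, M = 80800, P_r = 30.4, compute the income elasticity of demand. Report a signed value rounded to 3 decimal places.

1.175

At the given values, Q = 98010 − 6100(11.6) + 0.515(80800) − 1100(30.4) = 35422.
∂Q/∂M = 0.515.
E = (0.515) × (80800/35422) = 1.17475…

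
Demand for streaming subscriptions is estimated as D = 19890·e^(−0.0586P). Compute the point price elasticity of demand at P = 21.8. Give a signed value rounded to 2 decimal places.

dD/dP = −0.0586·D = -324.885. At P = 21.8, D = 5544.12.
Ed = (dD/dP)·(P/D) = (-324.885) × (21.8/5544.12) = -1.2774…

-1.28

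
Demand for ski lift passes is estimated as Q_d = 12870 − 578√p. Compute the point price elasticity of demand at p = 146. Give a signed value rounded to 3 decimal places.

dQ_d/dp = −578/(2√p) = -23.9178. At p = 146, Q_d = 5886.
Ed = (dQ_d/dp)·(p/Q_d) = (-23.9178) × (146/5886) = -0.59327…

-0.593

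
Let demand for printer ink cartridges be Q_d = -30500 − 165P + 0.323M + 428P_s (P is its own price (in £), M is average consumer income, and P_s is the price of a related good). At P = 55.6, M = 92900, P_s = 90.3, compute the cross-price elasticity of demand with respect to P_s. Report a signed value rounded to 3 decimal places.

1.334

At the given values, Q_d = -30500 − 165(55.6) + 0.323(92900) + 428(90.3) = 28981.1.
∂Q_d/∂P_s = 428.
E = (428) × (90.3/28981.1) = 1.33357…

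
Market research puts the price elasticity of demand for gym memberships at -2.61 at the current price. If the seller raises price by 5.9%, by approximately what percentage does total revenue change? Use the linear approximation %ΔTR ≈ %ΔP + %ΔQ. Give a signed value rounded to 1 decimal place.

%ΔQ ≈ Ed × %ΔP = (-2.61) × (+5.9%) = -15.3990%
%ΔTR ≈ %ΔP + %ΔQ = (+5.9%) + (-15.3990%) = -9.4990%

-9.5%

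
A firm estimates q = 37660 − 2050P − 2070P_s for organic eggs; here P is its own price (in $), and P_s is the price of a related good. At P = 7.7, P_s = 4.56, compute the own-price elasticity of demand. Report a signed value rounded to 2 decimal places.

At the given values, q = 37660 − 2050(7.7) − 2070(4.56) = 12435.8.
∂q/∂P = −2050.
E = (-2050) × (7.7/12435.8) = -1.2693…

-1.27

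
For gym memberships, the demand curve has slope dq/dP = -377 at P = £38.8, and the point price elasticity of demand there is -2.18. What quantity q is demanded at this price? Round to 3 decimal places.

6709.908

Ed = (dq/dP)·(P/q) ⇒ q = (dq/dP)·P/Ed = (-377)·38.8/(-2.18) = 6709.90825…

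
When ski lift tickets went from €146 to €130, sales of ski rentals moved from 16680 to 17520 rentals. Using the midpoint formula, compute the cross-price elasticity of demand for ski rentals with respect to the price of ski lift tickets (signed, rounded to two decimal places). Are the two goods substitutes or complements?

%ΔQ_{ski rentals} = (17520 − 16680)/avg = 840/17100 = 0.049122…
%ΔP_{ski lift tickets} = (130 − 146)/avg = -16/138 = -0.115942…
E_cross = (840/17100) / (-16/138) = -0.4236…
E_cross < 0 ⇒ the goods are complements.

-0.42; complements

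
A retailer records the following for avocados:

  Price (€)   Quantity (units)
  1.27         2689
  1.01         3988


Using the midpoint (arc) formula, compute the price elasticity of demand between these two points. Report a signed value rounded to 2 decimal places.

%ΔQ = (3988 − 2689) / [(2689 + 3988)/2] = 1299/3338.5 = 0.389096…
%ΔP = (1.01 − 1.27) / [(1.27 + 1.01)/2] = -0.26/1.14 = -0.228070…
Arc Ed = %ΔQ / %ΔP = (1299/3338.5) / (-0.26/1.14) = -1.7060…

-1.71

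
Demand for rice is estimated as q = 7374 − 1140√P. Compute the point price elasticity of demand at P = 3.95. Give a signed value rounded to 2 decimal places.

dq/dP = −1140/(2√P) = -286.798. At P = 3.95, q = 5108.29.
Ed = (dq/dP)·(P/q) = (-286.798) × (3.95/5108.29) = -0.2217…

-0.22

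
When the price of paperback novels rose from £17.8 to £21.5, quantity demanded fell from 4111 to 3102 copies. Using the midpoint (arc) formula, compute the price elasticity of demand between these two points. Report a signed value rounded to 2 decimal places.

-1.49

%ΔQ = (3102 − 4111) / [(4111 + 3102)/2] = -1009/3606.5 = -0.279772…
%ΔP = (21.5 − 17.8) / [(17.8 + 21.5)/2] = 3.7/19.65 = 0.188295…
Arc Ed = %ΔQ / %ΔP = (-1009/3606.5) / (3.7/19.65) = -1.4858…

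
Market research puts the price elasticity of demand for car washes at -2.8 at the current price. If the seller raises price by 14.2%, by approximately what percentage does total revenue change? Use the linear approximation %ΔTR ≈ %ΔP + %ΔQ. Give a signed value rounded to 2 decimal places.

-25.56%

%ΔQ ≈ Ed × %ΔP = (-2.8) × (+14.2%) = -39.7600%
%ΔTR ≈ %ΔP + %ΔQ = (+14.2%) + (-39.7600%) = -25.5600%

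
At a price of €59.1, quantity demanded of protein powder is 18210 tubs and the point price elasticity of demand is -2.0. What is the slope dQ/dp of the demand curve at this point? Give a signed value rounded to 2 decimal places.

-616.24

Ed = (dQ/dp)·(p/Q) ⇒ dQ/dp = Ed·Q/p = (-2.0)·18210/59.1 = -616.2436…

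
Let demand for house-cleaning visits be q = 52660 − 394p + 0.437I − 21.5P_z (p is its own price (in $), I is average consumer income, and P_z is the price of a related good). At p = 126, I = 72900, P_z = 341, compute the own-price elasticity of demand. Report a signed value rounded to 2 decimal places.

-1.80

At the given values, q = 52660 − 394(126) + 0.437(72900) − 21.5(341) = 27541.8.
∂q/∂p = −394.
E = (-394) × (126/27541.8) = -1.8024…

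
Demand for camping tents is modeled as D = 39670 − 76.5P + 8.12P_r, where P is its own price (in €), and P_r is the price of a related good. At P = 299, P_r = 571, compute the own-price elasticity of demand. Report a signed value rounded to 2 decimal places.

-1.07

At the given values, D = 39670 − 76.5(299) + 8.12(571) = 21433.02.
∂D/∂P = −76.5.
E = (-76.5) × (299/21433.02) = -1.0672…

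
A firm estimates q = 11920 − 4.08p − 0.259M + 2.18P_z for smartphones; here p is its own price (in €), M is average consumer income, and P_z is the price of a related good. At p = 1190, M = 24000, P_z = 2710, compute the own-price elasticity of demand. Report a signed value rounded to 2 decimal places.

At the given values, q = 11920 − 4.08(1190) − 0.259(24000) + 2.18(2710) = 6756.6.
∂q/∂p = −4.08.
E = (-4.08) × (1190/6756.6) = -0.7185…

-0.72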